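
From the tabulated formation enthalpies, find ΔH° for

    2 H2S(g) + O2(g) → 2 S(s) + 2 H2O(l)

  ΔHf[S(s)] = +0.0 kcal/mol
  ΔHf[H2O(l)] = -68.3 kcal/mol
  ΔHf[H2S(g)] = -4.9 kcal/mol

Products: 2·(+0.0) + 2·(-68.3) = -136.6
Reactants: 2·(-4.9) + 1·(+0.0) = -9.8
ΔH° = (-136.6) − (-9.8) = -126.8 kcal/mol

ΔH° = -126.8 kcal/mol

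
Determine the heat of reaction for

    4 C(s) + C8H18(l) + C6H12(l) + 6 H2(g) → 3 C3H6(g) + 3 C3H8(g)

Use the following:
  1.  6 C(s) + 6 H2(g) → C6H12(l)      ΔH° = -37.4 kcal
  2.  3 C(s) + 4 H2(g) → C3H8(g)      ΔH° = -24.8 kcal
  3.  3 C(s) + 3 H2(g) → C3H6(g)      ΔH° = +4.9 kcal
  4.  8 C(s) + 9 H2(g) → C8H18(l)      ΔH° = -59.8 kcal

eq. 1 reversed (reverse to put C6H12(l) on the reactant side): +37.4 kcal
eq. 2 × 3 (×3 to match 3 C3H8(g) in the target): (3)·(-24.8) = -74.4 kcal
eq. 3 × 3 (scale by 3 for the 3 C3H6(g)): (3)·(+4.9) = +14.7 kcal
eq. 4 reversed (C8H18(l) must end up as a reactant): +59.8 kcal
Since enthalpy is a state function, ΔH° = (-1)·(-37.4) + (3)·(-24.8) + (3)·(+4.9) + (-1)·(-59.8) = 37.5 kcal

ΔH° = 37.5 kcal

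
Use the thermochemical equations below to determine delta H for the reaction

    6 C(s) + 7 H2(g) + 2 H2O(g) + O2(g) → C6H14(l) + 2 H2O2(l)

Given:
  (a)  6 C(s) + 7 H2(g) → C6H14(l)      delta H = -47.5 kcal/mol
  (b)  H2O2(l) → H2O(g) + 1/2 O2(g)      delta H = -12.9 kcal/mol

delta H = -21.7 kcal/mol

(a) as written (C6H14(l) already on the product side): -47.5 kcal/mol
(b) reversed and × 2 (reverse to put H2O2(l) on the product side; ×2 to match 2 H2O2(l) in the target): (-2)·(-12.9) = +25.8 kcal/mol
Summing the manipulated equations, delta H = (1)·(-47.5) + (-2)·(-12.9) = -21.7 kcal/mol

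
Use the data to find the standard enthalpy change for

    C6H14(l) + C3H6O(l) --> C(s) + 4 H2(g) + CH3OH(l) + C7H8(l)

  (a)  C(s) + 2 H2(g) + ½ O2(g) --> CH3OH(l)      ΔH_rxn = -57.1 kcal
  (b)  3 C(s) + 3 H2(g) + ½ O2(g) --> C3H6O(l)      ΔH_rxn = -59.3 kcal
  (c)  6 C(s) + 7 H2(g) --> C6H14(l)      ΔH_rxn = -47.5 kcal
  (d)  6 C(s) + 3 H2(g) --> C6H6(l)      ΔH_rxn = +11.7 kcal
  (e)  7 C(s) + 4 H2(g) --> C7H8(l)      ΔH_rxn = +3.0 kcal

(a) as written: -57.1 kcal
(b) reversed: +59.3 kcal
(c) reversed: +47.5 kcal
(d): not needed.
(e) as written: +3.0 kcal
By Hess's law, ΔH_rxn = (-57.1) + (+59.3) + (+47.5) + (+3.0) = 52.7 kcal

ΔH_rxn = 52.7 kcal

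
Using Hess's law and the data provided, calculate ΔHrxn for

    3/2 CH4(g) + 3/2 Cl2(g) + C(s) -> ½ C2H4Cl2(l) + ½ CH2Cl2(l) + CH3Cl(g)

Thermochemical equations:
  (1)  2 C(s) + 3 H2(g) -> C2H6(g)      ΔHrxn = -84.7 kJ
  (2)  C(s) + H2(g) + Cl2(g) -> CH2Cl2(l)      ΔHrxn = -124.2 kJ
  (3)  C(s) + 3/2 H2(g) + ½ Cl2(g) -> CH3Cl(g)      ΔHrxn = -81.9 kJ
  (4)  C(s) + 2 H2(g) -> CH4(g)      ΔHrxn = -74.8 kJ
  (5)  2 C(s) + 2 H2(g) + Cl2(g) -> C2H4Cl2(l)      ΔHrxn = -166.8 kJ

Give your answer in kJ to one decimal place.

(1): not needed.
(2) × 1/2: (1/2)·(-124.2) = -62.1 kJ
(3) as written: -81.9 kJ
(4) reversed and × 3/2: (-3/2)·(-74.8) = +112.2 kJ
(5) × 1/2: (1/2)·(-166.8) = -83.4 kJ
By Hess's law, ΔHrxn = (-62.1) + (-81.9) + (+112.2) + (-83.4) = -115.2 kJ

ΔHrxn = -115.2 kJ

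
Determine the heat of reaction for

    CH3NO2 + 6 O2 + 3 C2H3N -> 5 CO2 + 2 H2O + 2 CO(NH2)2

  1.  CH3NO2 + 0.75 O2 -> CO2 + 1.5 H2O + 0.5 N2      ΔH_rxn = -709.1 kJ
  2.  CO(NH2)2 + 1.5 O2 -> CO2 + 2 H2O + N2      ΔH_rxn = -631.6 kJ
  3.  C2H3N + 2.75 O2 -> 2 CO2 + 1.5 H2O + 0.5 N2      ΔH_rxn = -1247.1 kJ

eq. 1 as written (CH3NO2 already on the reactant side): -709.1 kJ
eq. 2 reversed and × 2 (reverse to put CO(NH2)2 on the product side; scale by 2 for the 2 CO(NH2)2): (-2)·(-631.6) = +1263.2 kJ
eq. 3 × 3 (×3 to match 3 C2H3N in the target): (3)·(-1247.1) = -3741.3 kJ
By Hess's law, ΔH_rxn = (-709.1) + (+1263.2) + (-3741.3) = -3187.2 kJ

ΔH_rxn = -3187.2 kJ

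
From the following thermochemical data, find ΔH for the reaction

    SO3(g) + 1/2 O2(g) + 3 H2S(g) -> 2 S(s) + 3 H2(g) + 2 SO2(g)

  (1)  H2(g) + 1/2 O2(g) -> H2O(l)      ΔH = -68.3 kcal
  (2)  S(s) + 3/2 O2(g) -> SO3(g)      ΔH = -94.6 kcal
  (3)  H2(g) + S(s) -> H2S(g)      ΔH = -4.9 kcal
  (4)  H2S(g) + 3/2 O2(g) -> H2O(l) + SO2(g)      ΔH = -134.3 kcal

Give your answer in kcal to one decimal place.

ΔH = -32.5 kcal

(1) reversed and × 2: (-2)·(-68.3) = +136.6 kcal
(2) reversed: +94.6 kcal
(3) reversed: +4.9 kcal
(4) × 2: (2)·(-134.3) = -268.6 kcal
Combining the equations, ΔH = (-2)·(-68.3) + (-1)·(-94.6) + (-1)·(-4.9) + (2)·(-134.3) = -32.5 kcal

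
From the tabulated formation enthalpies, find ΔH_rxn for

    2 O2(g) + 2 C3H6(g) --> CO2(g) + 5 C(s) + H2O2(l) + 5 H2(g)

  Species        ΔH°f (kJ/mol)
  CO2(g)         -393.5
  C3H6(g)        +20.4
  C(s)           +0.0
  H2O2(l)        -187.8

ΔH_rxn = -622.1 kJ/mol

Products: 1·(-393.5) + 5·(+0.0) + 1·(-187.8) + 5·(+0.0) = -581.3
Reactants: 2·(+0.0) + 2·(+20.4) = +40.8
ΔH_rxn = (-581.3) − (+40.8) = -622.1 kJ/mol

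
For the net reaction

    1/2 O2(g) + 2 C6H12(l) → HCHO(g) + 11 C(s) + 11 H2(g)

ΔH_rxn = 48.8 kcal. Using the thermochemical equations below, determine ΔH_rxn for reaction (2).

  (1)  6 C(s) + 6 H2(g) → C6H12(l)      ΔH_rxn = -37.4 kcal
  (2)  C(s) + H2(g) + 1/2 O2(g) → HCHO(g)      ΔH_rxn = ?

ΔH_rxn = -26.0 kcal

(1) reversed and × 2: (-2)·(-37.4) = +74.8 kcal
(2) as written: contributes x
+48.8 = (+74.8) + x
x = (+48.8 − (+74.8)) / (1) = -26.0 kcal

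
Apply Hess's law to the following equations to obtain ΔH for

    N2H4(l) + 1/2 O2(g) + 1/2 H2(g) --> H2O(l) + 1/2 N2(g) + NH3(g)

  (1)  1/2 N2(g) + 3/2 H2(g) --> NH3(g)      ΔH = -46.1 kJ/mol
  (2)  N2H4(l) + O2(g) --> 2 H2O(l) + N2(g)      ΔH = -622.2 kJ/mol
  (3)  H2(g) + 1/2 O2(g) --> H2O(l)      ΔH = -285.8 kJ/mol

ΔH = -382.5 kJ/mol

(1) as written: -46.1 kJ/mol
(2) as written: -622.2 kJ/mol
(3) reversed: +285.8 kJ/mol
Combining the equations, ΔH = (1)·(-46.1) + (1)·(-622.2) + (-1)·(-285.8) = -382.5 kJ/mol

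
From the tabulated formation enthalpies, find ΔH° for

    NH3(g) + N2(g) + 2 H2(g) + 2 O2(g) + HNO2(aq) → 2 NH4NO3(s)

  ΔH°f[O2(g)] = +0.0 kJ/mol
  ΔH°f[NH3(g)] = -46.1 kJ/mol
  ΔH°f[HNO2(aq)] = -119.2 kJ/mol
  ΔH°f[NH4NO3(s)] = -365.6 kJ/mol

ΔH° = -565.9 kJ/mol

Products: 2·(-365.6) = -731.2
Reactants: 1·(-46.1) + 1·(+0.0) + 2·(+0.0) + 2·(+0.0) + 1·(-119.2) = -165.3
ΔH° = (-731.2) − (-165.3) = -565.9 kJ/mol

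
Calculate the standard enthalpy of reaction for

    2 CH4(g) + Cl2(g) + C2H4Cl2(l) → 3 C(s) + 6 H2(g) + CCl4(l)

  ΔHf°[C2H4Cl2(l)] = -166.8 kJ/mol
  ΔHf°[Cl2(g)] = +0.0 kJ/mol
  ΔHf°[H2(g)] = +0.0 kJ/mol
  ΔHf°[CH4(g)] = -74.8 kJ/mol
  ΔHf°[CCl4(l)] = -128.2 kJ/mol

ΔH°rxn = Σ nΔHf°(products) − Σ nΔHf°(reactants).
Products: 3·(+0.0) + 6·(+0.0) + 1·(-128.2) = -128.2
Reactants: 2·(-74.8) + 1·(+0.0) + 1·(-166.8) = -316.4
ΔH_rxn = (-128.2) − (-316.4) = 188.2 kJ/mol

ΔH_rxn = 188.2 kJ/mol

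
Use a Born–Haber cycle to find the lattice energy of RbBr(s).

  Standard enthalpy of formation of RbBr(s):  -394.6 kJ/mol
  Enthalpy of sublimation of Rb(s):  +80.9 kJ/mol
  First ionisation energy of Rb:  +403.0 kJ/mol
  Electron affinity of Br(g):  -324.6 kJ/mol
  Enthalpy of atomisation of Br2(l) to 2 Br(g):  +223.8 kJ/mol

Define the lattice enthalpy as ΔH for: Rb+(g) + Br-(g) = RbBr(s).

U = -665.8 kJ/mol

ΔHf° = 1·ΔHsub + 1·(ΣIE) + 1/2·D(Br2) + 1·EA + U
-394.6 = 1·(+80.9) + 1·(+403.0) + 1/2·(+223.8) + 1·(-324.6) + U
U = -394.6 − (+271.2) = -665.8 kJ/mol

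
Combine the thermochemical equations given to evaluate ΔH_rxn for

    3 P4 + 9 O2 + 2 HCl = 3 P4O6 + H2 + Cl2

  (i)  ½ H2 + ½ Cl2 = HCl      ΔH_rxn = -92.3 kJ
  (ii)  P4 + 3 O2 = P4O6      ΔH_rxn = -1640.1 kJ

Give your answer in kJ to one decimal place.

ΔH_rxn = -4735.7 kJ

(i) reversed and × 2: (-2)·(-92.3) = +184.6 kJ
(ii) × 3: (3)·(-1640.1) = -4920.3 kJ
ΔH_rxn = (-2)·(-92.3) + (3)·(-1640.1) = -4735.7 kJ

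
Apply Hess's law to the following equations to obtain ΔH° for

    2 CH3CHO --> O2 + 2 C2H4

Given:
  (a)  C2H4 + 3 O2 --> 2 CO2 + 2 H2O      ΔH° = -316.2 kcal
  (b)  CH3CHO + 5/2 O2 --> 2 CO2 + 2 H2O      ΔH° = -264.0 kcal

ΔH° = 104.4 kcal

(a) reversed and × 2 (C2H4 must end up as a product; scale by 2 for the 2 C2H4): (-2)·(-316.2) = +632.4 kcal
(b) × 2 (×2 to match 2 CH3CHO in the target): (2)·(-264.0) = -528.0 kcal
ΔH° = (-2)·(-316.2) + (2)·(-264.0) = 104.4 kcal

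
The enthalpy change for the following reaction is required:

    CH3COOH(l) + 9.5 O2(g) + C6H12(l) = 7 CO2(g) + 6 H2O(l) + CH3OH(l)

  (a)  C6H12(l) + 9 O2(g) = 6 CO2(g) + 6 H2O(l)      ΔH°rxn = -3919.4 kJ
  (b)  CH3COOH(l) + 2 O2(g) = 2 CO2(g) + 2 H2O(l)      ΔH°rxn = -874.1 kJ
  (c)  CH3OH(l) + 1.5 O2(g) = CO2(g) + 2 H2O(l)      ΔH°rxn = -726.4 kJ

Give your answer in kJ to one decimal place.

ΔH°rxn = -4067.1 kJ

(a) as written: -3919.4 kJ
(b) as written: -874.1 kJ
(c) reversed: +726.4 kJ
Combining the equations, ΔH°rxn = (1)·(-3919.4) + (1)·(-874.1) + (-1)·(-726.4) = -4067.1 kJ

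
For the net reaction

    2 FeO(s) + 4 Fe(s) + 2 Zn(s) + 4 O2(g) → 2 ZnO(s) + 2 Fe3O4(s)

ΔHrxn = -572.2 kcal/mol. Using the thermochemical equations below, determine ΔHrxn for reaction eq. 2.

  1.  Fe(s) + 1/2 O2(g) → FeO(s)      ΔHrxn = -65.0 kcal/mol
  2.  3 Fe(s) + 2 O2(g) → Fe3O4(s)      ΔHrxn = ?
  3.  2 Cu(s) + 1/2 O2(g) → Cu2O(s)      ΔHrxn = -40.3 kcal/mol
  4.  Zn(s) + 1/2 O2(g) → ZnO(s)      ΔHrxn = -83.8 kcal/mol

ΔHrxn = -267.3 kcal/mol

eq. 1 reversed and × 2: (-2)·(-65.0) = +130.0 kcal/mol
eq. 2 × 2: contributes 2·x
eq. 3: not needed.
eq. 4 × 2: (2)·(-83.8) = -167.6 kcal/mol
-572.2 = (+130.0) + (-167.6) + 2·x
x = (-572.2 − (-37.6)) / (2) = -267.3 kcal/mol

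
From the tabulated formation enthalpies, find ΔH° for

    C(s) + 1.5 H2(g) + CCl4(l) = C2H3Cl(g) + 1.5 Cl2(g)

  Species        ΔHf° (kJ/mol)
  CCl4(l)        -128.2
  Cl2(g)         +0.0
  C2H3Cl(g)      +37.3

ΔH° = 165.5 kJ/mol

Products: 1·(+37.3) + 3/2·(+0.0) = +37.3
Reactants: 1·(+0.0) + 3/2·(+0.0) + 1·(-128.2) = -128.2
ΔH° = (+37.3) − (-128.2) = 165.5 kJ/mol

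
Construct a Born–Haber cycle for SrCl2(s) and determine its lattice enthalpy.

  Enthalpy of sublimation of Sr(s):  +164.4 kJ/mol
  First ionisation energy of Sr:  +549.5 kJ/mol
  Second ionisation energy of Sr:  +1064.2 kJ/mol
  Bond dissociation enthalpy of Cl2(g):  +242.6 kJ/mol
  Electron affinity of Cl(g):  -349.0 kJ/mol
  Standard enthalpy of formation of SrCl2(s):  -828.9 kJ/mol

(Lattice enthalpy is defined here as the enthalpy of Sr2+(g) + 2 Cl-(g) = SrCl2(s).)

U = -2151.6 kJ/mol

ΔHf° = 1·ΔHsub + 1·(ΣIE) + 1·D(Cl2) + 2·EA + U
-828.9 = 1·(+164.4) + 1·(+1613.7) + 1·(+242.6) + 2·(-349.0) + U
U = -828.9 − (+1322.7) = -2151.6 kJ/mol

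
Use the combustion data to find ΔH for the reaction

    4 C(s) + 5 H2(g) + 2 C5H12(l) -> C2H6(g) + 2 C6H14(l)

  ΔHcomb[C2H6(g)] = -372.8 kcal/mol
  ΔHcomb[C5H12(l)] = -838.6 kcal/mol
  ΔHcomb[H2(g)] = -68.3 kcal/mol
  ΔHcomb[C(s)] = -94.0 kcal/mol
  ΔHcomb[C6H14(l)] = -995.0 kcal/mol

Using ΔH = Σ nΔHc°(reactants) − Σ nΔHc°(products):
= [4·(-94.0) + 5·(-68.3) + 2·(-838.6)] − [1·(-372.8) + 2·(-995.0)]
= -31.9 kcal/mol

ΔH = -31.9 kcal/mol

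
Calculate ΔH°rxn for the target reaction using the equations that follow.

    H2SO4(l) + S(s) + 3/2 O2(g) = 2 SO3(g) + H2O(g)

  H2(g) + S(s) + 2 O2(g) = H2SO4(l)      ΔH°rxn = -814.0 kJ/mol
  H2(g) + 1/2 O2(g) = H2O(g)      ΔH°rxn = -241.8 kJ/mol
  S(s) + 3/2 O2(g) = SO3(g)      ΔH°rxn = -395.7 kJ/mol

ΔH°rxn = -219.2 kJ/mol

equation 1 reversed (H2SO4(l) must end up as a reactant): +814.0 kJ/mol
equation 2 as written (H2O(g) already on the product side): -241.8 kJ/mol
equation 3 × 2 (scale by 2 for the 2 SO3(g)): (2)·(-395.7) = -791.4 kJ/mol
ΔH°rxn = (+814.0) + (-241.8) + (-791.4) = -219.2 kJ/mol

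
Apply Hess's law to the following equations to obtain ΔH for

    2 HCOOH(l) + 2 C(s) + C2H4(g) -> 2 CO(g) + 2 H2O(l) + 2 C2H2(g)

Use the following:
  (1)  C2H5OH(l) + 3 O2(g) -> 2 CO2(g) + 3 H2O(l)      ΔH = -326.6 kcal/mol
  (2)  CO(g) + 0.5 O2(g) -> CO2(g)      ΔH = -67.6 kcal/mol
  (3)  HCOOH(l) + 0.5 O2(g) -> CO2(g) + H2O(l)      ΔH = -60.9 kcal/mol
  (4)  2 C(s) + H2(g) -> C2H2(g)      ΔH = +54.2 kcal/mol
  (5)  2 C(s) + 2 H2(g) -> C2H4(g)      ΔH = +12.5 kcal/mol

ΔH = 109.3 kcal/mol

(1): not needed (C2H5OH(l) appears nowhere else).
(2) reversed and × 2 (reverse to put CO(g) on the product side; scale by 2 for the 2 CO(g)): (-2)·(-67.6) = +135.2 kcal/mol
(3) × 2 (×2 to match 2 HCOOH(l) in the target): (2)·(-60.9) = -121.8 kcal/mol
(4) × 2 (scale by 2 for the 2 C2H2(g)): (2)·(+54.2) = +108.4 kcal/mol
(5) reversed (C2H4(g) must end up as a reactant): -12.5 kcal/mol
ΔH = (-2)·(-67.6) + (2)·(-60.9) + (2)·(+54.2) + (-1)·(+12.5) = 109.3 kcal/mol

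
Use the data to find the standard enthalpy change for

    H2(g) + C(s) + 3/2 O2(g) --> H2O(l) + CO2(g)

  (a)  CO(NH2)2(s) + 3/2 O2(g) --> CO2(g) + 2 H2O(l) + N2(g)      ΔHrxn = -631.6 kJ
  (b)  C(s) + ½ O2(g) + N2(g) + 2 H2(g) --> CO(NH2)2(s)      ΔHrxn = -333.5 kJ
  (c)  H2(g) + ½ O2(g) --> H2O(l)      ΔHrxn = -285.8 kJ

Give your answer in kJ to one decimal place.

(a) as written (CO2(g) already on the product side): -631.6 kJ
(b) as written (C(s) already on the reactant side): -333.5 kJ
(c) reversed: +285.8 kJ
ΔHrxn = (-631.6) + (-333.5) + (+285.8) = -679.3 kJ

ΔHrxn = -679.3 kJ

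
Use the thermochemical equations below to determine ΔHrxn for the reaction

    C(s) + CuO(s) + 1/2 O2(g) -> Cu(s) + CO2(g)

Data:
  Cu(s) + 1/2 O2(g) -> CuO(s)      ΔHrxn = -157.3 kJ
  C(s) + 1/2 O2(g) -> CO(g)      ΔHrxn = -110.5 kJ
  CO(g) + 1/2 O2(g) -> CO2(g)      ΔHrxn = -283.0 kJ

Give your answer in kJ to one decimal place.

equation 1 reversed: +157.3 kJ
equation 2 as written: -110.5 kJ
equation 3 as written: -283.0 kJ
Combining the equations, ΔHrxn = (+157.3) + (-110.5) + (-283.0) = -236.2 kJ

ΔHrxn = -236.2 kJ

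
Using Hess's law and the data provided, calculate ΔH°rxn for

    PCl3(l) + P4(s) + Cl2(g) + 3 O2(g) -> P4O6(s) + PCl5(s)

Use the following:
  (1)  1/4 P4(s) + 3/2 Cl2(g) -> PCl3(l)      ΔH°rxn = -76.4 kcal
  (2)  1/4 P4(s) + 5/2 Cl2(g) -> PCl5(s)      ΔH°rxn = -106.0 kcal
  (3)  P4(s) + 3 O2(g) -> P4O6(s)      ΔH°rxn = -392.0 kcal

ΔH°rxn = -421.6 kcal

(1) reversed: +76.4 kcal
(2) as written: -106.0 kcal
(3) as written: -392.0 kcal
ΔH°rxn = (+76.4) + (-106.0) + (-392.0) = -421.6 kcal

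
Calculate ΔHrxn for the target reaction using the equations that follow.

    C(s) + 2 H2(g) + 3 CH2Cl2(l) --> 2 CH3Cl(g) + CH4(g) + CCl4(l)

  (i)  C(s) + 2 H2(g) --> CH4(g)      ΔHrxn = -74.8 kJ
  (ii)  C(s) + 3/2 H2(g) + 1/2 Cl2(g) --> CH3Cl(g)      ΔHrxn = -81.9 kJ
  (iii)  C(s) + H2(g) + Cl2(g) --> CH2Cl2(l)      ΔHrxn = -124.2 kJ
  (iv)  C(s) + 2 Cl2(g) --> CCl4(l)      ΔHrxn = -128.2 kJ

(i) as written (CH4(g) already on the product side): -74.8 kJ
(ii) × 2 (×2 to match 2 CH3Cl(g) in the target): (2)·(-81.9) = -163.8 kJ
(iii) reversed and × 3 (CH2Cl2(l) must end up as a reactant; scale by 3 for the 3 CH2Cl2(l)): (-3)·(-124.2) = +372.6 kJ
(iv) as written (CCl4(l) already on the product side): -128.2 kJ
ΔHrxn = (1)·(-74.8) + (2)·(-81.9) + (-3)·(-124.2) + (1)·(-128.2) = 5.8 kJ

ΔHrxn = 5.8 kJ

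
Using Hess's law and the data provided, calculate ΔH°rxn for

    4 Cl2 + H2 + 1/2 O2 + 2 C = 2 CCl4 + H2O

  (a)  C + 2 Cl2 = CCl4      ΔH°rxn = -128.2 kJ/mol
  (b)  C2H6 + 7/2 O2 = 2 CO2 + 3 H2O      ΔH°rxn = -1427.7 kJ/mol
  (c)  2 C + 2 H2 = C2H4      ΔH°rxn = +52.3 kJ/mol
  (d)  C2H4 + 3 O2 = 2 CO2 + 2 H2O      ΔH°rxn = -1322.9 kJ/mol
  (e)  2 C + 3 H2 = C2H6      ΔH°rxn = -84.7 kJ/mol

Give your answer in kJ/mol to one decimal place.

(a) × 2: (2)·(-128.2) = -256.4 kJ/mol
(b) as written: -1427.7 kJ/mol
(c) reversed: -52.3 kJ/mol
(d) reversed: +1322.9 kJ/mol
(e) as written: -84.7 kJ/mol
Summing the manipulated equations, ΔH°rxn = (-256.4) + (-1427.7) + (-52.3) + (+1322.9) + (-84.7) = -498.2 kJ/mol

ΔH°rxn = -498.2 kJ/mol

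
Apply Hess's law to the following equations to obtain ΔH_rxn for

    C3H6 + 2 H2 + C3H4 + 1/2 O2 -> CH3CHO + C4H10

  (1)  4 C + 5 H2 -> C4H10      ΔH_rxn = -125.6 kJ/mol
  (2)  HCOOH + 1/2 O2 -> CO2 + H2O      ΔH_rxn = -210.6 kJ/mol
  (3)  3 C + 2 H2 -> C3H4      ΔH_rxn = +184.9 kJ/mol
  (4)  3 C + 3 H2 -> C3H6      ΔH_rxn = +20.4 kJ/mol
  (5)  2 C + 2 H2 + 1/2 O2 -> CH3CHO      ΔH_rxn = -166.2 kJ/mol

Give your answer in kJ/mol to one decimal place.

(1) as written: -125.6 kJ/mol
(2): not needed.
(3) reversed: -184.9 kJ/mol
(4) reversed: -20.4 kJ/mol
(5) as written: -166.2 kJ/mol
Combining the equations, ΔH_rxn = (-125.6) + (-184.9) + (-20.4) + (-166.2) = -497.1 kJ/mol

ΔH_rxn = -497.1 kJ/mol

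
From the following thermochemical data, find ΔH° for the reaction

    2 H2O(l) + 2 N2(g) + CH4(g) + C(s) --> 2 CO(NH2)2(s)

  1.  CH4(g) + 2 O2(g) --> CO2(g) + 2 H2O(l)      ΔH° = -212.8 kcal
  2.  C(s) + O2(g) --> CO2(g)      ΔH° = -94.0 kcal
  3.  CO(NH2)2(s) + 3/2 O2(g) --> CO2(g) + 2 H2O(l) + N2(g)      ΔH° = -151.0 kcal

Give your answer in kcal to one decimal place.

ΔH° = -4.8 kcal

eq. 1 as written: -212.8 kcal
eq. 2 as written: -94.0 kcal
eq. 3 reversed and × 2: (-2)·(-151.0) = +302.0 kcal
Summing the manipulated equations, ΔH° = (-212.8) + (-94.0) + (+302.0) = -4.8 kcal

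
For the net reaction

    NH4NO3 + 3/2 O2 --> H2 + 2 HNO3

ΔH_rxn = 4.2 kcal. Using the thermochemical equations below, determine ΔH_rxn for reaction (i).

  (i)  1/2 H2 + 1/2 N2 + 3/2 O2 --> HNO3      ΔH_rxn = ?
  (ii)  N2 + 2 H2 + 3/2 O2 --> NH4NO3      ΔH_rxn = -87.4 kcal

(i) × 2: contributes 2·x
(ii) reversed: +87.4 kcal
+4.2 = (+87.4) + 2·x
x = (+4.2 − (+87.4)) / (2) = -41.6 kcal

ΔH_rxn = -41.6 kcal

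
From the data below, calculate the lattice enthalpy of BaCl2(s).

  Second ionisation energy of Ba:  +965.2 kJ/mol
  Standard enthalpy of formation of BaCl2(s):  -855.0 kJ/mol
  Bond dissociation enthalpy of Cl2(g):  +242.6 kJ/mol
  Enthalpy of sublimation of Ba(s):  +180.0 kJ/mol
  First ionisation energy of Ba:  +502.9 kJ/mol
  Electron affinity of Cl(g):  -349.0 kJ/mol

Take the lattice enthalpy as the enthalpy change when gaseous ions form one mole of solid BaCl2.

ΔHf° = 1·ΔHsub + 1·(ΣIE) + 1·D(Cl2) + 2·EA + U
-855.0 = 1·(+180.0) + 1·(+1468.1) + 1·(+242.6) + 2·(-349.0) + U
U = -855.0 − (+1192.7) = -2047.7 kJ/mol

U = -2047.7 kJ/mol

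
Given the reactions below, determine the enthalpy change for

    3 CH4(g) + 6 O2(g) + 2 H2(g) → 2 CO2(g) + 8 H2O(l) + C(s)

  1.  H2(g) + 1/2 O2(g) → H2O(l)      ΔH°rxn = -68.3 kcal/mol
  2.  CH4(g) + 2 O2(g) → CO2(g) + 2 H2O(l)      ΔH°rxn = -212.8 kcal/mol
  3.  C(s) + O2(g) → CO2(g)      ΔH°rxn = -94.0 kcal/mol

eq. 1 × 2 (scale by 2 for the 2 H2(g)): (2)·(-68.3) = -136.6 kcal/mol
eq. 2 × 3 (scale by 3 for the 3 CH4(g)): (3)·(-212.8) = -638.4 kcal/mol
eq. 3 reversed (C(s) must end up as a product): +94.0 kcal/mol
Summing the manipulated equations, ΔH°rxn = (-136.6) + (-638.4) + (+94.0) = -681.0 kcal/mol

ΔH°rxn = -681.0 kcal/mol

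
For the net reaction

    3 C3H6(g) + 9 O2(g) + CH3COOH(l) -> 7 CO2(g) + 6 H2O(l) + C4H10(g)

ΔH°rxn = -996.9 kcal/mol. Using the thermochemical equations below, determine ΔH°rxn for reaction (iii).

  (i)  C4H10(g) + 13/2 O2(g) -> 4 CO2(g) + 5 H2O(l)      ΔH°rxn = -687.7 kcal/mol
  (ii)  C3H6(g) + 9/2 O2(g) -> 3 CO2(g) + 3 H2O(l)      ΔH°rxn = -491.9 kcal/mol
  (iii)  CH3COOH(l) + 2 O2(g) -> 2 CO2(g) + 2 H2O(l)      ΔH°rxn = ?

(i) reversed: +687.7 kcal/mol
(ii) × 3: (3)·(-491.9) = -1475.7 kcal/mol
(iii) as written: contributes x
-996.9 = (+687.7) + (-1475.7) + x
x = (-996.9 − (-788.0)) / (1) = -208.9 kcal/mol

ΔH°rxn = -208.9 kcal/mol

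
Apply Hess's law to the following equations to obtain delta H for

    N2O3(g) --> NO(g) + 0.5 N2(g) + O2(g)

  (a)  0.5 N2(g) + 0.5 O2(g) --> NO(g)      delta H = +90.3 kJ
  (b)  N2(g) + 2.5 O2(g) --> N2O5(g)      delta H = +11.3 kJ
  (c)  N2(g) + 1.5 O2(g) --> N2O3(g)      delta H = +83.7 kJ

(a) as written: +90.3 kJ
(b): not needed.
(c) reversed: -83.7 kJ
By Hess's law, delta H = (+90.3) + (-83.7) = 6.6 kJ

delta H = 6.6 kJ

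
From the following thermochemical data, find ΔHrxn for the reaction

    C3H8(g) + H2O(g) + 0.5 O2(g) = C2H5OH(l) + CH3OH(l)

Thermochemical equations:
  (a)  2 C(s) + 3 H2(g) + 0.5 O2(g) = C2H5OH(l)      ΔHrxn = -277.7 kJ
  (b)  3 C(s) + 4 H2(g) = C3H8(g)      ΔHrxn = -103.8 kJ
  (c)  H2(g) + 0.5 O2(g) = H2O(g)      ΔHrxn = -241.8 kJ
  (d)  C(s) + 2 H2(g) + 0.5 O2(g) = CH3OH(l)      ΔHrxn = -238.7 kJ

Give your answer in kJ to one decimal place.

ΔHrxn = -170.8 kJ

(a) as written (C2H5OH(l) already on the product side): -277.7 kJ
(b) reversed (reverse to put C3H8(g) on the reactant side): +103.8 kJ
(c) reversed (reverse to put H2O(g) on the reactant side): +241.8 kJ
(d) as written (CH3OH(l) already on the product side): -238.7 kJ
Combining the equations, ΔHrxn = (1)·(-277.7) + (-1)·(-103.8) + (-1)·(-241.8) + (1)·(-238.7) = -170.8 kJ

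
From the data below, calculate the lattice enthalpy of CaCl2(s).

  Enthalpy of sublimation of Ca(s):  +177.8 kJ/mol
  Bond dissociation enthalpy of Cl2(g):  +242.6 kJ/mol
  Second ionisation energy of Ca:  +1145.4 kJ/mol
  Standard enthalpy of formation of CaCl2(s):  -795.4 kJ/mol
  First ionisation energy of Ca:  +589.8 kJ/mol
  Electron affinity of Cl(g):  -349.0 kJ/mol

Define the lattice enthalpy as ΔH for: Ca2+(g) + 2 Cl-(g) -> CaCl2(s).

U = -2253.0 kJ/mol

ΔHf° = 1·ΔHsub + 1·(ΣIE) + 1·D(Cl2) + 2·EA + U
-795.4 = 1·(+177.8) + 1·(+1735.2) + 1·(+242.6) + 2·(-349.0) + U
U = -795.4 − (+1457.6) = -2253.0 kJ/mol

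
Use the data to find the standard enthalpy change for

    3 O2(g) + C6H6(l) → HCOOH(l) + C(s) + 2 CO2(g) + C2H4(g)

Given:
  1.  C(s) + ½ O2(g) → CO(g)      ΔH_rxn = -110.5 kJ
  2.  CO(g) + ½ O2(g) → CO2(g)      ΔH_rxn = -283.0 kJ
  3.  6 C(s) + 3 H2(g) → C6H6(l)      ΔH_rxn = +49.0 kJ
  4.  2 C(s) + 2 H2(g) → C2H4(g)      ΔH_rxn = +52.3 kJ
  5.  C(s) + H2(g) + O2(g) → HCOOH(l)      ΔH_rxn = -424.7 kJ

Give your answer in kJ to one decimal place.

eq. 1 × 2: (2)·(-110.5) = -221.0 kJ
eq. 2 × 2 (scale by 2 for the 2 CO2(g)): (2)·(-283.0) = -566.0 kJ
eq. 3 reversed (C6H6(l) must end up as a reactant): -49.0 kJ
eq. 4 as written (C2H4(g) already on the product side): +52.3 kJ
eq. 5 as written (HCOOH(l) already on the product side): -424.7 kJ
By Hess's law, ΔH_rxn = (2)·(-110.5) + (2)·(-283.0) + (-1)·(+49.0) + (1)·(+52.3) + (1)·(-424.7) = -1208.4 kJ

ΔH_rxn = -1208.4 kJ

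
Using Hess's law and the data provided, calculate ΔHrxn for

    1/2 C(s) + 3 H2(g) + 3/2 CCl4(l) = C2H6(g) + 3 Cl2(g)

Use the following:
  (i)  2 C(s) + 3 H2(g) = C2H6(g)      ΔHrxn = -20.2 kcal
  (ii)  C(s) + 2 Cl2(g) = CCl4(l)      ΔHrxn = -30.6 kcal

(i) as written: -20.2 kcal
(ii) reversed and × 3/2: (-3/2)·(-30.6) = +45.9 kcal
Since enthalpy is a state function, ΔHrxn = (-20.2) + (+45.9) = 25.7 kcal

ΔHrxn = 25.7 kcal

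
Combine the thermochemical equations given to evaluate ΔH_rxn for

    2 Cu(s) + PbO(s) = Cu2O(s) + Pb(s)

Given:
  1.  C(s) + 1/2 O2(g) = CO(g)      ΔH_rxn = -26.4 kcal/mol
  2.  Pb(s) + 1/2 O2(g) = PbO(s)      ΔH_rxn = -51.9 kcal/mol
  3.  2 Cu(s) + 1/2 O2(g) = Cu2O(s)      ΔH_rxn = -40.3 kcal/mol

ΔH_rxn = 11.6 kcal/mol

eq. 1: not needed.
eq. 2 reversed: +51.9 kcal/mol
eq. 3 as written: -40.3 kcal/mol
Since enthalpy is a state function, ΔH_rxn = (+51.9) + (-40.3) = 11.6 kcal/mol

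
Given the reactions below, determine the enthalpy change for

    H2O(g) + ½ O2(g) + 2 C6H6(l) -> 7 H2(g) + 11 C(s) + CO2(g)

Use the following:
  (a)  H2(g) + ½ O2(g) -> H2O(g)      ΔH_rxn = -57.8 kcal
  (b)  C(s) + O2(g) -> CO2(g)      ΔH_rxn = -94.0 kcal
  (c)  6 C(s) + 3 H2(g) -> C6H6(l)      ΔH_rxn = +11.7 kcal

ΔH_rxn = -59.6 kcal

(a) reversed: +57.8 kcal
(b) as written: -94.0 kcal
(c) reversed and × 2: (-2)·(+11.7) = -23.4 kcal
Summing the manipulated equations, ΔH_rxn = (+57.8) + (-94.0) + (-23.4) = -59.6 kcal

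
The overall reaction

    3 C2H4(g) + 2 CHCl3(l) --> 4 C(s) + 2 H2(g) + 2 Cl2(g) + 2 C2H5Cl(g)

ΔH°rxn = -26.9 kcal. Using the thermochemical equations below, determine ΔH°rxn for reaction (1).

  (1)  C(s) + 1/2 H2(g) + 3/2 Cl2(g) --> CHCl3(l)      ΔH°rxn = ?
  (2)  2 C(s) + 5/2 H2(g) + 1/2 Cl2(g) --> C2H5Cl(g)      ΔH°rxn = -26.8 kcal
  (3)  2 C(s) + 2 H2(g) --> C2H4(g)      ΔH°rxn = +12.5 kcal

ΔH°rxn = -32.1 kcal

(1) reversed and × 2 (CHCl3(l) must end up as a reactant; ×2 to match 2 CHCl3(l) in the target): contributes −2·x
(2) × 2 (×2 to match 2 C2H5Cl(g) in the target): (2)·(-26.8) = -53.6 kcal
(3) reversed and × 3 (C2H4(g) must end up as a reactant; ×3 to match 3 C2H4(g) in the target): (-3)·(+12.5) = -37.5 kcal
-26.9 = (-53.6) + (-37.5) − 2·x
x = (-26.9 − (-91.1)) / (-2) = -32.1 kcal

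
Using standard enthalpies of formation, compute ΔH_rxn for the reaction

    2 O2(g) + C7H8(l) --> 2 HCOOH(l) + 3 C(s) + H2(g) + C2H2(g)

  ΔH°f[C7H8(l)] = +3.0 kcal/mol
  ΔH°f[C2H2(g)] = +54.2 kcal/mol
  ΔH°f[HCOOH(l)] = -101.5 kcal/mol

Products: 2·(-101.5) + 3·(+0.0) + 1·(+0.0) + 1·(+54.2) = -148.8
Reactants: 2·(+0.0) + 1·(+3.0) = +3.0
ΔH_rxn = (-148.8) − (+3.0) = -151.8 kcal/mol

ΔH_rxn = -151.8 kcal/mol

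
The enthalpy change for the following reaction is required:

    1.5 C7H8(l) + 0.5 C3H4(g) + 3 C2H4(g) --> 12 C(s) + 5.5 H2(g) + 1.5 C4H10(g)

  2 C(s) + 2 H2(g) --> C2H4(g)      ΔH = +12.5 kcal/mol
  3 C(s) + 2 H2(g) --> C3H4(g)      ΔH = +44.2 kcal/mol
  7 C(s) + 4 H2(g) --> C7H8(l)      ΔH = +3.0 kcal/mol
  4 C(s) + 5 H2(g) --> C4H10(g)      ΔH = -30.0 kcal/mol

ΔH = -109.1 kcal/mol

equation 1 reversed and × 3 (C2H4(g) must end up as a reactant; ×3 to match 3 C2H4(g) in the target): (-3)·(+12.5) = -37.5 kcal/mol
equation 2 reversed and × 1/2 (C3H4(g) must end up as a reactant; scale by 1/2 for the 1/2 C3H4(g)): (-1/2)·(+44.2) = -22.1 kcal/mol
equation 3 reversed and × 3/2 (reverse to put C7H8(l) on the reactant side; ×3/2 to match 3/2 C7H8(l) in the target): (-3/2)·(+3.0) = -4.5 kcal/mol
equation 4 × 3/2 (×3/2 to match 3/2 C4H10(g) in the target): (3/2)·(-30.0) = -45.0 kcal/mol
ΔH = (-37.5) + (-22.1) + (-4.5) + (-45.0) = -109.1 kcal/mol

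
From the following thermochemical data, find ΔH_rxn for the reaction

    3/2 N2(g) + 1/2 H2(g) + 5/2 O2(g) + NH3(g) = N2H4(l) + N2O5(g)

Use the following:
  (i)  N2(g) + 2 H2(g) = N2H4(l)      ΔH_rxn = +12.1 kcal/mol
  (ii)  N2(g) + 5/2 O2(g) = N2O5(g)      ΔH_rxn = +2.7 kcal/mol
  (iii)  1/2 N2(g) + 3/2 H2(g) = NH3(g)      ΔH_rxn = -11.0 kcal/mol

ΔH_rxn = 25.8 kcal/mol

(i) as written (N2H4(l) already on the product side): +12.1 kcal/mol
(ii) as written (N2O5(g) already on the product side): +2.7 kcal/mol
(iii) reversed (NH3(g) must end up as a reactant): +11.0 kcal/mol
Summing the manipulated equations, ΔH_rxn = (1)·(+12.1) + (1)·(+2.7) + (-1)·(-11.0) = 25.8 kcal/mol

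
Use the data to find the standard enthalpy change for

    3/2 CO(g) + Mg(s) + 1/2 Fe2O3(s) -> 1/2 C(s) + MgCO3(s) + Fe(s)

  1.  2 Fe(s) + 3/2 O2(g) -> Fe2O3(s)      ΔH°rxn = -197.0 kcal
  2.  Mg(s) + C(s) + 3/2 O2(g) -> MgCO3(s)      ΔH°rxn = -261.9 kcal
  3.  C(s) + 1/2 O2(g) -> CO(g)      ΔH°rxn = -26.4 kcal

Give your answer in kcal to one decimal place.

ΔH°rxn = -123.8 kcal

eq. 1 reversed and × 1/2: (-1/2)·(-197.0) = +98.5 kcal
eq. 2 as written: -261.9 kcal
eq. 3 reversed and × 3/2: (-3/2)·(-26.4) = +39.6 kcal
ΔH°rxn = (+98.5) + (-261.9) + (+39.6) = -123.8 kcal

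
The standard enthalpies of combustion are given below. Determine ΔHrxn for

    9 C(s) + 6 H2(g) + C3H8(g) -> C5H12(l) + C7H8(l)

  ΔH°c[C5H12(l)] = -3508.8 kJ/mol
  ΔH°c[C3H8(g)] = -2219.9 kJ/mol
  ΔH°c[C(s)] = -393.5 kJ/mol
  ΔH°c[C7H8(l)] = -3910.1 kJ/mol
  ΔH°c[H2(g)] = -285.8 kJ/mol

With combustion enthalpies, reactants minus products:
= [9·(-393.5) + 6·(-285.8) + 1·(-2219.9)] − [1·(-3508.8) + 1·(-3910.1)]
= -57.3 kJ/mol

ΔHrxn = -57.3 kJ/mol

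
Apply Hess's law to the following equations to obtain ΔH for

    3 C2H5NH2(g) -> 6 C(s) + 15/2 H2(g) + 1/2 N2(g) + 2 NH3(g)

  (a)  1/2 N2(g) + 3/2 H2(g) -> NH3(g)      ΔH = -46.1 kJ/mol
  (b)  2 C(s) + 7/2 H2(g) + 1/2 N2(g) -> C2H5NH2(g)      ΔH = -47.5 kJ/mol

ΔH = 50.3 kJ/mol

(a) × 2: (2)·(-46.1) = -92.2 kJ/mol
(b) reversed and × 3: (-3)·(-47.5) = +142.5 kJ/mol
ΔH = (2)·(-46.1) + (-3)·(-47.5) = 50.3 kJ/mol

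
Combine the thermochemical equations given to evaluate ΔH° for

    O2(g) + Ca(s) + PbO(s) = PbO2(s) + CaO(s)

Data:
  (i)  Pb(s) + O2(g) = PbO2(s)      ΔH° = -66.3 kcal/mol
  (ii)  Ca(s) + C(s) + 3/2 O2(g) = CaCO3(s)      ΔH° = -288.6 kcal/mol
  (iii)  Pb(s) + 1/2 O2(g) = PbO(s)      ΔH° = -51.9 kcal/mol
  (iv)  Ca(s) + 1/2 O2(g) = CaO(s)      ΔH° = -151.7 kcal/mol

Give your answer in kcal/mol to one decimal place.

ΔH° = -166.1 kcal/mol

(i) as written: -66.3 kcal/mol
(ii): not needed.
(iii) reversed: +51.9 kcal/mol
(iv) as written: -151.7 kcal/mol
Summing the manipulated equations, ΔH° = (1)·(-66.3) + (-1)·(-51.9) + (1)·(-151.7) = -166.1 kcal/mol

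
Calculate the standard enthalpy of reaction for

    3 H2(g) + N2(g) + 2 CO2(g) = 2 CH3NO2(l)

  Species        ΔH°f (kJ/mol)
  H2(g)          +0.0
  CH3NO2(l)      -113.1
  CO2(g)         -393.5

ΔH°rxn = Σ nΔHf°(products) − Σ nΔHf°(reactants).
Products: 2·(-113.1) = -226.2
Reactants: 3·(+0.0) + 1·(+0.0) + 2·(-393.5) = -787.0
ΔHrxn = (-226.2) − (-787.0) = 560.8 kJ/mol

ΔHrxn = 560.8 kJ/mol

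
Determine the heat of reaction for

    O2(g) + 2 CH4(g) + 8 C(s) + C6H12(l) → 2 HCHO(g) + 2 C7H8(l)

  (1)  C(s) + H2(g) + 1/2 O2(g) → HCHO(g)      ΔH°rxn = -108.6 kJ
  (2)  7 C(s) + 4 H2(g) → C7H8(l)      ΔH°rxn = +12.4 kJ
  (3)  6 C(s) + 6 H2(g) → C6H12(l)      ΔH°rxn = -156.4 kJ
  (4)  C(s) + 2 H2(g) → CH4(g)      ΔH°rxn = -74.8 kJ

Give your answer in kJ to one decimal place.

ΔH°rxn = 113.6 kJ

(1) × 2 (scale by 2 for the 2 HCHO(g)): (2)·(-108.6) = -217.2 kJ
(2) × 2 (×2 to match 2 C7H8(l) in the target): (2)·(+12.4) = +24.8 kJ
(3) reversed (reverse to put C6H12(l) on the reactant side): +156.4 kJ
(4) reversed and × 2 (CH4(g) must end up as a reactant; scale by 2 for the 2 CH4(g)): (-2)·(-74.8) = +149.6 kJ
Summing the manipulated equations, ΔH°rxn = (2)·(-108.6) + (2)·(+12.4) + (-1)·(-156.4) + (-2)·(-74.8) = 113.6 kJ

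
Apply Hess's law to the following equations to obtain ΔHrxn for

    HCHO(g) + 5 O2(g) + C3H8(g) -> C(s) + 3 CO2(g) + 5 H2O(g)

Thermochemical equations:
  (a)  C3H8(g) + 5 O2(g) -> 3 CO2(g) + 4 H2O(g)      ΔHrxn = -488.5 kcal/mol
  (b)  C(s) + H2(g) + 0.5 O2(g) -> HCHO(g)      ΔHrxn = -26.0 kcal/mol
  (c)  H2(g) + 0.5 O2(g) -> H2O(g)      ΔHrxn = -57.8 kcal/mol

ΔHrxn = -520.3 kcal/mol

(a) as written (C3H8(g) already on the reactant side): -488.5 kcal/mol
(b) reversed (HCHO(g) must end up as a reactant): +26.0 kcal/mol
(c) as written: -57.8 kcal/mol
Combining the equations, ΔHrxn = (1)·(-488.5) + (-1)·(-26.0) + (1)·(-57.8) = -520.3 kcal/mol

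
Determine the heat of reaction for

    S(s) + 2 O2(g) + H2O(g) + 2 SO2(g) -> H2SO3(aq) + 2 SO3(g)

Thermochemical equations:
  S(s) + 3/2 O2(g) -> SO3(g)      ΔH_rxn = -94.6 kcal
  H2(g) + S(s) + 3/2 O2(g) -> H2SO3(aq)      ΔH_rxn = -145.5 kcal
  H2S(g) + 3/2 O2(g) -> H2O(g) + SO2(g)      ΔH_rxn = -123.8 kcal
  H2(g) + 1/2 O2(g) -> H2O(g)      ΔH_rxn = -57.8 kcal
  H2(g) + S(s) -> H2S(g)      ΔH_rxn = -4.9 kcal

equation 1 × 2: (2)·(-94.6) = -189.2 kcal
equation 2 as written: -145.5 kcal
equation 3 reversed and × 2: (-2)·(-123.8) = +247.6 kcal
equation 4 as written: -57.8 kcal
equation 5 reversed and × 2: (-2)·(-4.9) = +9.8 kcal
ΔH_rxn = (-189.2) + (-145.5) + (+247.6) + (-57.8) + (+9.8) = -135.1 kcal

ΔH_rxn = -135.1 kcal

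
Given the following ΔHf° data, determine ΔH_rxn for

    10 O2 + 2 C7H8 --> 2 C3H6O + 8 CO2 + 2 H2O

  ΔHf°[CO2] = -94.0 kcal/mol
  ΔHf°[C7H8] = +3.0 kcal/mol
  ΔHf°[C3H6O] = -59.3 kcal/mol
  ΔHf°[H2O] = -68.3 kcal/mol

ΔH_rxn = -1013.2 kcal/mol

Products: 2·(-59.3) + 8·(-94.0) + 2·(-68.3) = -1007.2
Reactants: 10·(+0.0) + 2·(+3.0) = +6.0
ΔH_rxn = (-1007.2) − (+6.0) = -1013.2 kcal/mol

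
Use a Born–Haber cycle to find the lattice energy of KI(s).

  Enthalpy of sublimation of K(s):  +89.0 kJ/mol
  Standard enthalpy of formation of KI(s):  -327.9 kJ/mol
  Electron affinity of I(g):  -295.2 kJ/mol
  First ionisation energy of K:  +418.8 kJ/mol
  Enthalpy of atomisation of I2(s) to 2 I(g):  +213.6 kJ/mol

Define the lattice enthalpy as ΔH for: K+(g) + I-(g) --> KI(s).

ΔHf° = 1·ΔHsub + 1·(ΣIE) + 1/2·D(I2) + 1·EA + U
-327.9 = 1·(+89.0) + 1·(+418.8) + 1/2·(+213.6) + 1·(-295.2) + U
U = -327.9 − (+319.4) = -647.3 kJ/mol

U = -647.3 kJ/mol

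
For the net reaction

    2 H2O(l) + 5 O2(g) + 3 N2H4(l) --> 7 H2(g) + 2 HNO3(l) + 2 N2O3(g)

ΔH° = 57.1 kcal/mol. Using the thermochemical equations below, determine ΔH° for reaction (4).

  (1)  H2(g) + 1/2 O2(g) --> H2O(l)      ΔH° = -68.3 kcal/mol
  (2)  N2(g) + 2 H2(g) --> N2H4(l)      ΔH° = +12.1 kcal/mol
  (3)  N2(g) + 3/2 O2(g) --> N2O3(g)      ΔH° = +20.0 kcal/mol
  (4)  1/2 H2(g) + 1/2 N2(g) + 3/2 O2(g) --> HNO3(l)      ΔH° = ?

(1) reversed and × 2: (-2)·(-68.3) = +136.6 kcal/mol
(2) reversed and × 3: (-3)·(+12.1) = -36.3 kcal/mol
(3) × 2: (2)·(+20.0) = +40.0 kcal/mol
(4) × 2: contributes 2·x
+57.1 = (+136.6) + (-36.3) + (+40.0) + 2·x
x = (+57.1 − (+140.3)) / (2) = -41.6 kcal/mol

ΔH° = -41.6 kcal/mol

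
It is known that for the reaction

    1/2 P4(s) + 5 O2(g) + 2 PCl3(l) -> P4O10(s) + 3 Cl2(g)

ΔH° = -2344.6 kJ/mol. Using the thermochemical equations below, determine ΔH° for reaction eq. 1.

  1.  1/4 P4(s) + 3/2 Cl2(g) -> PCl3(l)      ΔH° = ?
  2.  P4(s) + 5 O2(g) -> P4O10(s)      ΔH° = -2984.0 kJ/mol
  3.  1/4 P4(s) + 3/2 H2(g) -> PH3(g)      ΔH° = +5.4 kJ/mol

ΔH° = -319.7 kJ/mol

eq. 1 reversed and × 2: contributes −2·x
eq. 2 as written: -2984.0 kJ/mol
eq. 3: not needed.
-2344.6 = (-2984.0) − 2·x
x = (-2344.6 − (-2984.0)) / (-2) = -319.7 kJ/mol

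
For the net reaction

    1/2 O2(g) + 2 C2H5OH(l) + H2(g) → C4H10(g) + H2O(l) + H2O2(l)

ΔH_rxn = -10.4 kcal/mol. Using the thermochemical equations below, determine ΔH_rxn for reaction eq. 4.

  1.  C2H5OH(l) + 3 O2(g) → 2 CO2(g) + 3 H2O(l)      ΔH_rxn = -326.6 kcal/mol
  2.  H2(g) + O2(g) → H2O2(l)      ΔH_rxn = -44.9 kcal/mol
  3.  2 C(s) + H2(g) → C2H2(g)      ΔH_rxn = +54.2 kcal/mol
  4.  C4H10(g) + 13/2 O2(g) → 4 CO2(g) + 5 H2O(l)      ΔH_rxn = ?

ΔH_rxn = -687.7 kcal/mol

eq. 1 × 2 (scale by 2 for the 2 C2H5OH(l)): (2)·(-326.6) = -653.2 kcal/mol
eq. 2 as written (H2O2(l) already on the product side): -44.9 kcal/mol
eq. 3: not needed (C(s) appears nowhere else).
eq. 4 reversed (reverse to put C4H10(g) on the product side): contributes −x
-10.4 = (-653.2) + (-44.9) − x
x = (-10.4 − (-698.1)) / (-1) = -687.7 kcal/mol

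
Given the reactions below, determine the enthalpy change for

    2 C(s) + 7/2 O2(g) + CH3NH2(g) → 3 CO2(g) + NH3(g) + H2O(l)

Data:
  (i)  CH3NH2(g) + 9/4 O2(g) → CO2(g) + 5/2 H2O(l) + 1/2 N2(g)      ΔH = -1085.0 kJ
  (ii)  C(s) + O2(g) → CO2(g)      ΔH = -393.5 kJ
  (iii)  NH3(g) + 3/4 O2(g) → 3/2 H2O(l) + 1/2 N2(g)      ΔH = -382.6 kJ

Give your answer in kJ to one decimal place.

ΔH = -1489.4 kJ

(i) as written: -1085.0 kJ
(ii) × 2: (2)·(-393.5) = -787.0 kJ
(iii) reversed: +382.6 kJ
ΔH = (-1085.0) + (-787.0) + (+382.6) = -1489.4 kJ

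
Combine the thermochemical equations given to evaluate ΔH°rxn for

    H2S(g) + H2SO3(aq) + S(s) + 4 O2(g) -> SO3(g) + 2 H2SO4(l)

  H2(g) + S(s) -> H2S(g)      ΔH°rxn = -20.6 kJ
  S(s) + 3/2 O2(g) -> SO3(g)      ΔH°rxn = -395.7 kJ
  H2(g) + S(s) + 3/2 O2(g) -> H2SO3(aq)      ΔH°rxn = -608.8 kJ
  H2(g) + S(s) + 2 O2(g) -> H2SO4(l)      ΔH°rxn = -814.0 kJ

ΔH°rxn = -1394.3 kJ

equation 1 reversed (H2S(g) must end up as a reactant): +20.6 kJ
equation 2 as written (SO3(g) already on the product side): -395.7 kJ
equation 3 reversed (reverse to put H2SO3(aq) on the reactant side): +608.8 kJ
equation 4 × 2 (scale by 2 for the 2 H2SO4(l)): (2)·(-814.0) = -1628.0 kJ
ΔH°rxn = (+20.6) + (-395.7) + (+608.8) + (-1628.0) = -1394.3 kJ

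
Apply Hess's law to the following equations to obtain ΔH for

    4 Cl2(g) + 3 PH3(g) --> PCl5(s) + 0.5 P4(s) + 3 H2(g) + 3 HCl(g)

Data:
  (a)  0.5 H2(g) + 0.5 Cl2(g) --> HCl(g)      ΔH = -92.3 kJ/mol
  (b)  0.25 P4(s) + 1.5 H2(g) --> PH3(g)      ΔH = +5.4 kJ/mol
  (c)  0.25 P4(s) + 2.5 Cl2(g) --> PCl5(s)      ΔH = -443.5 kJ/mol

ΔH = -736.6 kJ/mol

(a) × 3: (3)·(-92.3) = -276.9 kJ/mol
(b) reversed and × 3: (-3)·(+5.4) = -16.2 kJ/mol
(c) as written: -443.5 kJ/mol
ΔH = (-276.9) + (-16.2) + (-443.5) = -736.6 kJ/mol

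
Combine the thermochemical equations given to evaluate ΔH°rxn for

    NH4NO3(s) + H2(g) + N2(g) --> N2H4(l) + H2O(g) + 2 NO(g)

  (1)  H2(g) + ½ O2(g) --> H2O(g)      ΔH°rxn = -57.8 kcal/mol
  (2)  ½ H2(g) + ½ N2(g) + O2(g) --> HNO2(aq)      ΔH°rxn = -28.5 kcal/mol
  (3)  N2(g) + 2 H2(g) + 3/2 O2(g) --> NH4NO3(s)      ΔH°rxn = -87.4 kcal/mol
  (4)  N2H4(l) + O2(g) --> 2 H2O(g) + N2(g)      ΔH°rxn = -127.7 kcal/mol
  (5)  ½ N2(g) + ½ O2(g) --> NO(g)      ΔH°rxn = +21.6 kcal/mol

ΔH°rxn = 84.9 kcal/mol

(1) × 3: (3)·(-57.8) = -173.4 kcal/mol
(2): not needed (HNO2(aq) appears nowhere else).
(3) reversed (reverse to put NH4NO3(s) on the reactant side): +87.4 kcal/mol
(4) reversed (reverse to put N2H4(l) on the product side): +127.7 kcal/mol
(5) × 2 (scale by 2 for the 2 NO(g)): (2)·(+21.6) = +43.2 kcal/mol
By Hess's law, ΔH°rxn = (-173.4) + (+87.4) + (+127.7) + (+43.2) = 84.9 kcal/mol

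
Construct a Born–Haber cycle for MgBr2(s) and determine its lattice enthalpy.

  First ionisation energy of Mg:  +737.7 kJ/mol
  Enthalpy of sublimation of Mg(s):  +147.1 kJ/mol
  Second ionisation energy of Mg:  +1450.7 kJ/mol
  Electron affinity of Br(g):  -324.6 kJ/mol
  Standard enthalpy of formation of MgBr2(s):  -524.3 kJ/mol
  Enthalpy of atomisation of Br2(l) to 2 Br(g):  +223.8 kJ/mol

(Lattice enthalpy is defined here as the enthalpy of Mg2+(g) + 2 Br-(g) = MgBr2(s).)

U = -2434.4 kJ/mol

ΔHf° = 1·ΔHsub + 1·(ΣIE) + 1·D(Br2) + 2·EA + U
-524.3 = 1·(+147.1) + 1·(+2188.4) + 1·(+223.8) + 2·(-324.6) + U
U = -524.3 − (+1910.1) = -2434.4 kJ/mol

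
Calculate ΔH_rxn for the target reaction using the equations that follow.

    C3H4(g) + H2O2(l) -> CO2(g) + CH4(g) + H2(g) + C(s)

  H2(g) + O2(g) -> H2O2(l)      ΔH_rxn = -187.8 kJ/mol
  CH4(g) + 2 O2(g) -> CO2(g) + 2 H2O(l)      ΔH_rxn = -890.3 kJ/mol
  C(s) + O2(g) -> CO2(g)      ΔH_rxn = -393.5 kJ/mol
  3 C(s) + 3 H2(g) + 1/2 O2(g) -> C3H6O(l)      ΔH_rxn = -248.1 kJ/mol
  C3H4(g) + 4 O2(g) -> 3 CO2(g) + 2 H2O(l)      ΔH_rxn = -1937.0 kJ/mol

equation 1 reversed: +187.8 kJ/mol
equation 2 reversed: +890.3 kJ/mol
equation 3 reversed: +393.5 kJ/mol
equation 4: not needed.
equation 5 as written: -1937.0 kJ/mol
Combining the equations, ΔH_rxn = (-1)·(-187.8) + (-1)·(-890.3) + (-1)·(-393.5) + (1)·(-1937.0) = -465.4 kJ/mol

ΔH_rxn = -465.4 kJ/mol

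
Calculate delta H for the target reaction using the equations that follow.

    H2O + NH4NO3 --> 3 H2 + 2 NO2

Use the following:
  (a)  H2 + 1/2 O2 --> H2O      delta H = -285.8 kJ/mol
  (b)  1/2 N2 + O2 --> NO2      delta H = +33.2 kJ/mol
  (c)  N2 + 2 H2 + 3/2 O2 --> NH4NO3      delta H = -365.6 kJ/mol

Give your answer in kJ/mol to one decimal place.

delta H = 717.8 kJ/mol

(a) reversed: +285.8 kJ/mol
(b) × 2: (2)·(+33.2) = +66.4 kJ/mol
(c) reversed: +365.6 kJ/mol
Summing the manipulated equations, delta H = (+285.8) + (+66.4) + (+365.6) = 717.8 kJ/mol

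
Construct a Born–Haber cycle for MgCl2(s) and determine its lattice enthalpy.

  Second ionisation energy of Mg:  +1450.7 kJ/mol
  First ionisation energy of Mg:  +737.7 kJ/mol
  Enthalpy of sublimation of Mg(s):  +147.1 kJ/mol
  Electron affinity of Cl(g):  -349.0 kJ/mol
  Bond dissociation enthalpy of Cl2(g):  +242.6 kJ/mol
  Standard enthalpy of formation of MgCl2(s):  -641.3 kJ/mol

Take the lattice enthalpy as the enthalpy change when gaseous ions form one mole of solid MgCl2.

U = -2521.4 kJ/mol

ΔHf° = 1·ΔHsub + 1·(ΣIE) + 1·D(Cl2) + 2·EA + U
-641.3 = 1·(+147.1) + 1·(+2188.4) + 1·(+242.6) + 2·(-349.0) + U
U = -641.3 − (+1880.1) = -2521.4 kJ/mol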